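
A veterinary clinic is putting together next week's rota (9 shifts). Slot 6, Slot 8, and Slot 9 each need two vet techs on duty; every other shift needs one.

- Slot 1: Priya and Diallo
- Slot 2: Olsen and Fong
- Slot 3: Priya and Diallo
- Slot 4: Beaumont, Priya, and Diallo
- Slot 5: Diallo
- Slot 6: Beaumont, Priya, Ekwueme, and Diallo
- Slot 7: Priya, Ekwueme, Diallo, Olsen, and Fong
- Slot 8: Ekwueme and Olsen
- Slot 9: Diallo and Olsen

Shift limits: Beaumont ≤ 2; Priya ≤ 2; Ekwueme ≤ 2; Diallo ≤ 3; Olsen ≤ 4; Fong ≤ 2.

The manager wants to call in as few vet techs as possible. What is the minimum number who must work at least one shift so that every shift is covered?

5

12 slots to fill and no one can take more than 4, so at least ⌈12/4⌉ = 3 vet techs are needed.
Any 4 vet techs together have capacity at most 4+3+2+2 = 11 < 12 slots, so 4 can never suffice.
Beaumont, Priya, Ekwueme, Diallo, and Olsen alone can cover everything: Slot 1→Priya, Slot 2→Olsen, Slot 3→Priya, Slot 4→Beaumont, Slot 5→Diallo, Slot 6→Beaumont+Diallo, Slot 7→Ekwueme, Slot 8→Ekwueme+Olsen, Slot 9→Diallo+Olsen.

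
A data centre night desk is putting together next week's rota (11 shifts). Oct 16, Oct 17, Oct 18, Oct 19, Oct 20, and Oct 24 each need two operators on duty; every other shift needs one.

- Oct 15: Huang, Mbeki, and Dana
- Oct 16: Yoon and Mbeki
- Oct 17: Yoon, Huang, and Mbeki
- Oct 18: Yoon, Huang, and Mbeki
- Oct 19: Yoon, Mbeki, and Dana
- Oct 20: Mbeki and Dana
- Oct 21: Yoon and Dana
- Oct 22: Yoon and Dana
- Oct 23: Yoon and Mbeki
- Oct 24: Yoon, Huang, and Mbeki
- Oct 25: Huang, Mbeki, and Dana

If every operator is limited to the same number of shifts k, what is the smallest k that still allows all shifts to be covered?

5

With 4 operators and 17 worker-slots to fill, someone must work at least ⌈17/4⌉ = 5 shifts, so k ≥ 5.
k = 5 works: Oct 15→Huang, Oct 16→Yoon+Mbeki, Oct 17→Yoon+Huang, Oct 18→Huang+Mbeki, Oct 19→Mbeki+Dana, Oct 20→Mbeki+Dana, Oct 21→Yoon, Oct 22→Yoon, Oct 23→Yoon, Oct 24→Huang+Mbeki, Oct 25→Huang.
Loads: Yoon 5, Huang 5, Mbeki 5, Dana 2 — all ≤ 5.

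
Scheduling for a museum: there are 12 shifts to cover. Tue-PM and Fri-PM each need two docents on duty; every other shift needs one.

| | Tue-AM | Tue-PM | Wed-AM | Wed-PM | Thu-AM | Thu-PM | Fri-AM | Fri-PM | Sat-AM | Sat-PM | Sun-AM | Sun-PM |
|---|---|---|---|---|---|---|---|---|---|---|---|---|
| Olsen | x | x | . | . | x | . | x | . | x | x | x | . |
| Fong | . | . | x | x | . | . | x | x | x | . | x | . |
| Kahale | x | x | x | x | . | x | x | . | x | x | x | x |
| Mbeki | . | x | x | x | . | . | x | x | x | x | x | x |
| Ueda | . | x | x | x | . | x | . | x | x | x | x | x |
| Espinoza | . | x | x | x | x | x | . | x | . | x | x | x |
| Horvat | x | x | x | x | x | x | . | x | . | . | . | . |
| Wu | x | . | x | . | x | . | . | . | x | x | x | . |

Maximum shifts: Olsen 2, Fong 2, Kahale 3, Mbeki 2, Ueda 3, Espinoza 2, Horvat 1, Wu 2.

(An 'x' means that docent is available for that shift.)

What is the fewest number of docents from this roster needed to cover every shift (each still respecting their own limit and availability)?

14 slots to fill and no one can take more than 3, so at least ⌈14/3⌉ = 5 docents are needed.
Any 5 docents together have capacity at most 3+3+2+2+2 = 12 < 14 slots, so 5 can never suffice.
Olsen, Fong, Kahale, Mbeki, Ueda, and Espinoza alone can cover everything: Tue-AM→Olsen, Tue-PM→Ueda+Espinoza, Wed-AM→Fong, Wed-PM→Kahale, Thu-AM→Olsen, Thu-PM→Kahale, Fri-AM→Fong, Fri-PM→Ueda+Espinoza, Sat-AM→Mbeki, Sat-PM→Mbeki, Sun-AM→Ueda, Sun-PM→Kahale.

6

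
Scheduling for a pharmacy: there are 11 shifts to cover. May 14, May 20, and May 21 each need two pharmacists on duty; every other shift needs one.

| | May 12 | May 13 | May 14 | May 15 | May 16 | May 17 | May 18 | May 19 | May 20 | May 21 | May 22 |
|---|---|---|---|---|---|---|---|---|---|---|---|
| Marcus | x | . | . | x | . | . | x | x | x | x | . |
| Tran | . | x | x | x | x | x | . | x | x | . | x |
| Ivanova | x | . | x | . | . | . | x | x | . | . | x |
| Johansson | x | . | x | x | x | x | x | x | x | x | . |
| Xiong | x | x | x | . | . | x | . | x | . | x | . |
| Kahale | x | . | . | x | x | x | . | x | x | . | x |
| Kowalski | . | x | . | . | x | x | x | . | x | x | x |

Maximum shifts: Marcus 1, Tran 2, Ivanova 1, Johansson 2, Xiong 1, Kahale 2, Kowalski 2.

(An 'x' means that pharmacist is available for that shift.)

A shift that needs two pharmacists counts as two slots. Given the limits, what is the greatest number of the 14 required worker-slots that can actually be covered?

Total capacity across all pharmacists is 1+2+1+2+1+2+2 = 11, and 14 slots are needed, so at most 11 can be filled.
An assignment achieving 11: May 12→Kahale, May 13→Tran, May 14→Tran+Ivanova, May 15→Marcus, May 16→Johansson, May 17→Kowalski, May 18→Johansson, May 21→Xiong+Kowalski, May 22→Kahale.
Loads: Marcus 1/1, Tran 2/2, Ivanova 1/1, Johansson 2/2, Xiong 1/1, Kahale 2/2, Kowalski 2/2.

11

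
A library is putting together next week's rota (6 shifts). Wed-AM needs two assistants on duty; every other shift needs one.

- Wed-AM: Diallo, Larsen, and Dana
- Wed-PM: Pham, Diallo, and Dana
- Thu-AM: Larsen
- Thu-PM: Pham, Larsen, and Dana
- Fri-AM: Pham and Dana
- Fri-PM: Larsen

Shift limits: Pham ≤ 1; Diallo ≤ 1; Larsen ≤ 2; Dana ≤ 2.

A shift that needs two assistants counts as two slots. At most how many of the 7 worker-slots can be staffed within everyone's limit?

Total capacity across all assistants is 1+1+2+2 = 6, and 7 slots are needed, so at most 6 can be filled.
An assignment achieving 6: Wed-AM→Diallo+Dana, Wed-PM→Dana, Thu-AM→Larsen, Fri-AM→Pham, Fri-PM→Larsen.
Loads: Pham 1/1, Diallo 1/1, Larsen 2/2, Dana 2/2.

6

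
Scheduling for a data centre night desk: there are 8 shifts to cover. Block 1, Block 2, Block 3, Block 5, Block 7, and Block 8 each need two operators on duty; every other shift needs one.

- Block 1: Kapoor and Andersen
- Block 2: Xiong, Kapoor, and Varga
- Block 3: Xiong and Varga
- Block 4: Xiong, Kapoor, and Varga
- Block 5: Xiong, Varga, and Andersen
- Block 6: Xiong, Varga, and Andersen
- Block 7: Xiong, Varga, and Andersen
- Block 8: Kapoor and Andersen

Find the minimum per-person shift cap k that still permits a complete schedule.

With 4 operators and 14 worker-slots to fill, someone must work at least ⌈14/4⌉ = 4 shifts, so k ≥ 4.
k = 4 works: Block 1→Kapoor+Andersen, Block 2→Xiong+Kapoor, Block 3→Xiong+Varga, Block 4→Xiong, Block 5→Xiong+Varga, Block 6→Varga, Block 7→Varga+Andersen, Block 8→Kapoor+Andersen.
Loads: Xiong 4, Kapoor 3, Varga 4, Andersen 3 — all ≤ 4.

4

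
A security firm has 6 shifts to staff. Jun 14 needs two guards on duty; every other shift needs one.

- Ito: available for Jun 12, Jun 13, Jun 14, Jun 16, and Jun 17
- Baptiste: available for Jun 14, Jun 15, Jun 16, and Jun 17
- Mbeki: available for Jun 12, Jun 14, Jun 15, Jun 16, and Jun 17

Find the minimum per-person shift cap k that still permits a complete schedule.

With 3 guards and 7 worker-slots to fill, someone must work at least ⌈7/3⌉ = 3 shifts, so k ≥ 3.
k = 3 works: Jun 12→Ito, Jun 13→Ito, Jun 14→Ito+Baptiste, Jun 15→Baptiste, Jun 16→Baptiste, Jun 17→Mbeki.
Loads: Ito 3, Baptiste 3, Mbeki 1 — all ≤ 3.

3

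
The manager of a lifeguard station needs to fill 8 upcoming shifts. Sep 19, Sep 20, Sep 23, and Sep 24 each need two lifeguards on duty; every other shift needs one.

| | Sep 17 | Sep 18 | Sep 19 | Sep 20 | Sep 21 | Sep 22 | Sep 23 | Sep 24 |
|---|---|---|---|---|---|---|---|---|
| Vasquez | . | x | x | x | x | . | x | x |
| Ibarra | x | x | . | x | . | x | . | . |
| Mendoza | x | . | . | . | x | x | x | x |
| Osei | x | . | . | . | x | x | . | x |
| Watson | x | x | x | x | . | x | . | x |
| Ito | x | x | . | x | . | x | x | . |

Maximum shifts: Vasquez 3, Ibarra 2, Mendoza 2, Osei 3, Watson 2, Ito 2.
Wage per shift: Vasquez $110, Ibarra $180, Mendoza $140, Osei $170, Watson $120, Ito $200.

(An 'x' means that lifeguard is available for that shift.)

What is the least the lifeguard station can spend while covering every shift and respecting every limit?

Sep 19 can only be covered by Vasquez and Watson, so that assignment is forced.
Picking the cheapest available lifeguard for each shift independently would cost $1400, but that ignores the shift limits.
An optimal schedule: Sep 17→Osei, Sep 18→Ibarra, Sep 19→Vasquez+Watson, Sep 20→Watson+Ibarra, Sep 21→Vasquez, Sep 22→Osei, Sep 23→Vasquez+Mendoza, Sep 24→Mendoza+Osei.
Total: 170 + 180 + 110 + 120 + 120 + 180 + 110 + 170 + 110 + 140 + 140 + 170 = $1720.

$1720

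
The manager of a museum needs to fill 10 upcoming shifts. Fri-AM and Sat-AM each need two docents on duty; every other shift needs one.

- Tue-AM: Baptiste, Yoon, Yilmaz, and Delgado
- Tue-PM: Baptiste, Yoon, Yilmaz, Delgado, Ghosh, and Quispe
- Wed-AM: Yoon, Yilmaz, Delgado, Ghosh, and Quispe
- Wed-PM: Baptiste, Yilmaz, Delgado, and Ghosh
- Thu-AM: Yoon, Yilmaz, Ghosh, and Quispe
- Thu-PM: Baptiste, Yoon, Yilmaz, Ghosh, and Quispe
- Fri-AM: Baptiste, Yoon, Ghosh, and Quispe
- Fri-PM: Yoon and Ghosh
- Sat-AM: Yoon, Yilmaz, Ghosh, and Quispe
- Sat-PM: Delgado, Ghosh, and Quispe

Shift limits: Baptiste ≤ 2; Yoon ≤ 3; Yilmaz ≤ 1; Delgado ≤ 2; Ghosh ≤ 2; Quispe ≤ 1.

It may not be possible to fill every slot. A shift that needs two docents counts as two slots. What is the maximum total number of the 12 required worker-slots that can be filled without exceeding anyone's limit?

11

Total capacity across all docents is 2+3+1+2+2+1 = 11, and 12 slots are needed, so at most 11 can be filled.
An assignment achieving 11: Tue-AM→Baptiste, Wed-AM→Delgado, Wed-PM→Baptiste, Thu-AM→Yoon, Thu-PM→Quispe, Fri-AM→Yoon+Ghosh, Fri-PM→Yoon, Sat-AM→Yilmaz+Ghosh, Sat-PM→Delgado.
Loads: Baptiste 2/2, Yoon 3/3, Yilmaz 1/1, Delgado 2/2, Ghosh 2/2, Quispe 1/1.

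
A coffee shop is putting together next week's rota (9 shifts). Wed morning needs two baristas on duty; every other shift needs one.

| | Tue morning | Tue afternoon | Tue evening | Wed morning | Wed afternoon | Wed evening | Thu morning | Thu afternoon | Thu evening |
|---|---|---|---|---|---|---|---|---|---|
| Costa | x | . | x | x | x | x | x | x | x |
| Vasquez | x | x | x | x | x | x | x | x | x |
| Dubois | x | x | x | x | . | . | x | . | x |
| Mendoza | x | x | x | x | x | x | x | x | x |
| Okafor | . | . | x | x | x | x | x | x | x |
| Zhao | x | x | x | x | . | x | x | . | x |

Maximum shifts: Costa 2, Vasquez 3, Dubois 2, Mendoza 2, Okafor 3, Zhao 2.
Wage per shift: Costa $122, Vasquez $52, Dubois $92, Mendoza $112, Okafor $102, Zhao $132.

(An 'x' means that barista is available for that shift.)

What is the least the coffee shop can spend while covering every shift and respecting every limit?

Picking the cheapest available barista for each shift independently would cost $560, but that ignores the shift limits.
An optimal schedule: Tue morning→Dubois, Tue afternoon→Vasquez, Tue evening→Dubois, Wed morning→Okafor+Mendoza, Wed afternoon→Vasquez, Wed evening→Okafor, Thu morning→Okafor, Thu afternoon→Vasquez, Thu evening→Mendoza.
Total: 92 + 52 + 92 + 102 + 112 + 52 + 102 + 102 + 52 + 112 = $870.

$870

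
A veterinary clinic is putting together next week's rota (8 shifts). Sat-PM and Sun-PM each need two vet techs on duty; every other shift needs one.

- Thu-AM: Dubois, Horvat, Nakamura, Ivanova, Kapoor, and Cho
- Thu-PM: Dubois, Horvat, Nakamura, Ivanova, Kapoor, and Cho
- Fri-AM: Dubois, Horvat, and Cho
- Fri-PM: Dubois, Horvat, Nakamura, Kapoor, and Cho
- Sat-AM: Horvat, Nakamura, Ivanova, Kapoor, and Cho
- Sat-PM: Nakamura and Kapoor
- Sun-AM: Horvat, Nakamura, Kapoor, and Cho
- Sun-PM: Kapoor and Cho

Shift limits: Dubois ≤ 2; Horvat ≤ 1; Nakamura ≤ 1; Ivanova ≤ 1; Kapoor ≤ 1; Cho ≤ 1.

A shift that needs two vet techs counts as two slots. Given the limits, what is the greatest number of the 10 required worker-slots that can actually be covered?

7

Total capacity across all vet techs is 2+1+1+1+1+1 = 7, and 10 slots are needed, so at most 7 can be filled.
An assignment achieving 7: Fri-AM→Dubois, Fri-PM→Dubois, Sat-AM→Ivanova, Sat-PM→Nakamura+Kapoor, Sun-AM→Horvat, Sun-PM→Cho.
Loads: Dubois 2/2, Horvat 1/1, Nakamura 1/1, Ivanova 1/1, Kapoor 1/1, Cho 1/1.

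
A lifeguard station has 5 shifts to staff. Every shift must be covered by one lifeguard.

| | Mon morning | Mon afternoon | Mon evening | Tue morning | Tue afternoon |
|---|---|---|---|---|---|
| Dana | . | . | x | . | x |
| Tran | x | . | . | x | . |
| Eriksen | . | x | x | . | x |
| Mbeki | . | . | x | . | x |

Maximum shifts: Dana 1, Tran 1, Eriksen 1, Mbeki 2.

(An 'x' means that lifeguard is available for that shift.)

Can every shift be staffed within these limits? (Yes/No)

Total capacity is 5 and 5 slots are needed, so capacity alone doesn't rule it out.
Shifts {Mon morning, Tue morning} need 2 worker-slots in total, but the lifeguards available for any of those shifts (Tran) can supply at most 1 among them. So no valid schedule exists.

No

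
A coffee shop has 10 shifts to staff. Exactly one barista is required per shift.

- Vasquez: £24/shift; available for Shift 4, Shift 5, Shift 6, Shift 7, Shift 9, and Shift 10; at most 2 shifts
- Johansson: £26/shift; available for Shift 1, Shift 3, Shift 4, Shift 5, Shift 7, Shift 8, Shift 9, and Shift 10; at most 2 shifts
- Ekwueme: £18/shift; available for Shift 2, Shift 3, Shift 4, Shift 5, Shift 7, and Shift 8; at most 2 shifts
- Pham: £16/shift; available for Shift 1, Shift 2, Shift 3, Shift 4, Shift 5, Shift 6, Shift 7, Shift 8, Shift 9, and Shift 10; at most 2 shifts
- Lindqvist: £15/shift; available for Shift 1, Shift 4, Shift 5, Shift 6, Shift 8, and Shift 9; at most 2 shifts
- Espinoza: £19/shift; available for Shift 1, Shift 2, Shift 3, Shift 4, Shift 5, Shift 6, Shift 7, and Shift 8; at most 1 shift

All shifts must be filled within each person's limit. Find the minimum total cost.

£191

Picking the cheapest available barista for each shift independently would cost £154, but that ignores the shift limits.
An optimal schedule: Shift 1→Lindqvist, Shift 2→Pham, Shift 3→Ekwueme, Shift 4→Vasquez, Shift 5→Johansson, Shift 6→Lindqvist, Shift 7→Ekwueme, Shift 8→Espinoza, Shift 9→Vasquez, Shift 10→Pham.
Total: 15 + 16 + 18 + 24 + 26 + 15 + 18 + 19 + 24 + 16 = £191.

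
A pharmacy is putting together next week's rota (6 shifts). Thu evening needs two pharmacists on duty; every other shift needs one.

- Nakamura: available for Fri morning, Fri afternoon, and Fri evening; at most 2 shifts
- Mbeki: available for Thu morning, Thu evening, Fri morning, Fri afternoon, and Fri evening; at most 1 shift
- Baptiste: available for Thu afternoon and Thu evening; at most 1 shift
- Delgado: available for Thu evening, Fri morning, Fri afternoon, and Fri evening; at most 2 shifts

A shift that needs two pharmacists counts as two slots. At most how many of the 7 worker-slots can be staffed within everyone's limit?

6

Total capacity across all pharmacists is 2+1+1+2 = 6, and 7 slots are needed, so at most 6 can be filled.
An assignment achieving 6: Thu morning→Mbeki, Thu afternoon→Baptiste, Thu evening→Delgado, Fri morning→Nakamura, Fri afternoon→Nakamura, Fri evening→Delgado.
Loads: Nakamura 2/2, Mbeki 1/1, Baptiste 1/1, Delgado 2/2.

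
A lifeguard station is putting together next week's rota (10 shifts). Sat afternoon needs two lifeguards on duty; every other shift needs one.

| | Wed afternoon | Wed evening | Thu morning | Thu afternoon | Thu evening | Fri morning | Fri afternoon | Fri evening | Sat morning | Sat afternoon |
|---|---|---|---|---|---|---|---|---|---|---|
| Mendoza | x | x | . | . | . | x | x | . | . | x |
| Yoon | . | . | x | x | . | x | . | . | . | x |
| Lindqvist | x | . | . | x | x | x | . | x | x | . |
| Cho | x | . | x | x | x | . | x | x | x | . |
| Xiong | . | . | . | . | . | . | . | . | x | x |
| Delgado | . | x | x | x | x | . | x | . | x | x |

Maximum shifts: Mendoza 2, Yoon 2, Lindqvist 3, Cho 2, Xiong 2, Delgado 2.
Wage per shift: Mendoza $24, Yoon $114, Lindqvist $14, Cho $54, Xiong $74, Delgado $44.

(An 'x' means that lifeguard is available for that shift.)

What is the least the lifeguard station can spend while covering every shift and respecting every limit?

$434

Picking the cheapest available lifeguard for each shift independently would cost $244, but that ignores the shift limits.
An optimal schedule: Wed afternoon→Lindqvist, Wed evening→Mendoza, Thu morning→Delgado, Thu afternoon→Cho, Thu evening→Lindqvist, Fri morning→Mendoza, Fri afternoon→Cho, Fri evening→Lindqvist, Sat morning→Xiong, Sat afternoon→Delgado+Xiong.
Total: 14 + 24 + 44 + 54 + 14 + 24 + 54 + 14 + 74 + 44 + 74 = $434.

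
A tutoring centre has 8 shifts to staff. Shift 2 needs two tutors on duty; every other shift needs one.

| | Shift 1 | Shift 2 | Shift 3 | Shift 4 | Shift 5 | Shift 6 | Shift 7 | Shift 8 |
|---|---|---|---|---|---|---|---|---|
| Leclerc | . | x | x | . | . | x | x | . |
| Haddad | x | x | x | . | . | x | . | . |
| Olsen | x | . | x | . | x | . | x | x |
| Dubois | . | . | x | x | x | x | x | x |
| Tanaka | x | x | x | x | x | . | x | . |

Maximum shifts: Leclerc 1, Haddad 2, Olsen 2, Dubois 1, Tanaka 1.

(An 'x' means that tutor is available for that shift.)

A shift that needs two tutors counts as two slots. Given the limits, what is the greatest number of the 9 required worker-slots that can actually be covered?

Total capacity across all tutors is 1+2+2+1+1 = 7, and 9 slots are needed, so at most 7 can be filled.
An assignment achieving 7: Shift 1→Haddad, Shift 2→Leclerc+Haddad, Shift 4→Dubois, Shift 5→Olsen, Shift 7→Tanaka, Shift 8→Olsen.
Loads: Leclerc 1/1, Haddad 2/2, Olsen 2/2, Dubois 1/1, Tanaka 1/1.

7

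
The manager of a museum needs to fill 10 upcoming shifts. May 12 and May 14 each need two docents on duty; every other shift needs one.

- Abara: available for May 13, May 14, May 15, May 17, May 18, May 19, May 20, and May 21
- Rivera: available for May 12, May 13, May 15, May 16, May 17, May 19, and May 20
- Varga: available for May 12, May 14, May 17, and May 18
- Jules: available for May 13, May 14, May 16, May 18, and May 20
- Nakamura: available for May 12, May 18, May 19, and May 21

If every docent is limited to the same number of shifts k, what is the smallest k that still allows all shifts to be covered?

With 5 docents and 12 worker-slots to fill, someone must work at least ⌈12/5⌉ = 3 shifts, so k ≥ 3.
k = 3 works: May 12→Rivera+Varga, May 13→Abara, May 14→Varga+Jules, May 15→Abara, May 16→Rivera, May 17→Rivera, May 18→Varga, May 19→Nakamura, May 20→Jules, May 21→Abara.
Loads: Abara 3, Rivera 3, Varga 3, Jules 2, Nakamura 1 — all ≤ 3.

3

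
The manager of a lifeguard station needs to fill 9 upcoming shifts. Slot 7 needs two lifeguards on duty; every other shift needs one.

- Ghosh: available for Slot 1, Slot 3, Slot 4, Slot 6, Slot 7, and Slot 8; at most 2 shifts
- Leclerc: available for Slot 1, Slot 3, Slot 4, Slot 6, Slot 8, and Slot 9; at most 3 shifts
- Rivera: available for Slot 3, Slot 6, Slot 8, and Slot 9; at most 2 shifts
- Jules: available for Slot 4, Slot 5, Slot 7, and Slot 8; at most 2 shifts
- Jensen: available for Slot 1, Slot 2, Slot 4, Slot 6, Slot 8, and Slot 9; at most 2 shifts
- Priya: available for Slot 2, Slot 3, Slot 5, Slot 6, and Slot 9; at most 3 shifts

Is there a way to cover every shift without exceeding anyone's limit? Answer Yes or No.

Yes

Slot 7 can only be covered by Ghosh and Jules, so that assignment is forced.
One valid schedule: Slot 1→Ghosh, Slot 2→Jensen, Slot 3→Leclerc, Slot 4→Leclerc, Slot 5→Jules, Slot 6→Rivera, Slot 7→Ghosh+Jules, Slot 8→Rivera, Slot 9→Leclerc.
Loads: Ghosh 2/2, Leclerc 3/3, Rivera 2/2, Jules 2/2, Jensen 1/2, Priya 0/3 — all within limits.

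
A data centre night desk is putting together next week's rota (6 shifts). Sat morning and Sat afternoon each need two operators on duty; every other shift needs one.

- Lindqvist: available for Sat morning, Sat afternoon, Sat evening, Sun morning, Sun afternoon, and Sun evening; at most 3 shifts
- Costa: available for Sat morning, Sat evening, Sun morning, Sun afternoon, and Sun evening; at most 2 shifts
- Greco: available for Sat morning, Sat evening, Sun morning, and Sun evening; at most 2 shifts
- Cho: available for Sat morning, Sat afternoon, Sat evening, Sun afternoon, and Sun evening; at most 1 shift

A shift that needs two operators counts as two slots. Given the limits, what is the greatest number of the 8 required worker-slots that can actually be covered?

Total capacity across all operators is 3+2+2+1 = 8, and 8 slots are needed, so at most 8 can be filled.
An assignment achieving 8: Sat morning→Costa+Greco, Sat afternoon→Lindqvist+Cho, Sat evening→Costa, Sun morning→Lindqvist, Sun afternoon→Lindqvist, Sun evening→Greco.
Loads: Lindqvist 3/3, Costa 2/2, Greco 2/2, Cho 1/1.

8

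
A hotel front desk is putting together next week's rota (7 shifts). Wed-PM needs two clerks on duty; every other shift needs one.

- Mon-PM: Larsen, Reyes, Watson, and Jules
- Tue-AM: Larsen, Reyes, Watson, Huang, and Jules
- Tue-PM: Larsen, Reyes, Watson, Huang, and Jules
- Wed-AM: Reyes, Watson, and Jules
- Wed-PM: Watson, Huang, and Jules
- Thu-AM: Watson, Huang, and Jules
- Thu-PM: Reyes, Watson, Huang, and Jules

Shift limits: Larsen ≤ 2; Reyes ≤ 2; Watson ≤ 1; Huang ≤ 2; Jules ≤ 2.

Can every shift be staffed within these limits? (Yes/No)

One valid schedule: Mon-PM→Larsen, Tue-AM→Larsen, Tue-PM→Jules, Wed-AM→Reyes, Wed-PM→Watson+Huang, Thu-AM→Huang, Thu-PM→Reyes.
Loads: Larsen 2/2, Reyes 2/2, Watson 1/1, Huang 2/2, Jules 1/2 — all within limits.

Yes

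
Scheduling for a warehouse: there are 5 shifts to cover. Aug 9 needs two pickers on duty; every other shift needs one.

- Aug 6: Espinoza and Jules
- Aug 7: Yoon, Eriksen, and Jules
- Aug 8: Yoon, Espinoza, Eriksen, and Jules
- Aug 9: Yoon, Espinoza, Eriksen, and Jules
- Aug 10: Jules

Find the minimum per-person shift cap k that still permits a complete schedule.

With 4 pickers and 6 worker-slots to fill, someone must work at least ⌈6/4⌉ = 2 shifts, so k ≥ 2.
k = 2 works: Aug 6→Espinoza, Aug 7→Yoon, Aug 8→Yoon, Aug 9→Espinoza+Eriksen, Aug 10→Jules.
Loads: Yoon 2, Espinoza 2, Eriksen 1, Jules 1 — all ≤ 2.

2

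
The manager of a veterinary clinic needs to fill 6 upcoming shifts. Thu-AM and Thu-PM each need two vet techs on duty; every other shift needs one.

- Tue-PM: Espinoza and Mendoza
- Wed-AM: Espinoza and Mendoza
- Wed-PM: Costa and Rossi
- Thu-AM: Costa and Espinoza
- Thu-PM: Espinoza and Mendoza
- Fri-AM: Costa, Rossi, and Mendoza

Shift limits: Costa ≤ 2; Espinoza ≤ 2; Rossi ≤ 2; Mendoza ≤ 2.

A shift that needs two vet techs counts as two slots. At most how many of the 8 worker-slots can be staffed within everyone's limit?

7

Total capacity across all vet techs is 2+2+2+2 = 8, and 8 slots are needed, so at most 8 can be filled.
Shifts {Tue-PM, Wed-AM, Thu-AM, Thu-PM} need 6 slots but only Costa, Espinoza, and Mendoza are available for them, supplying at most 5 — so at least 1 slot must go unfilled.
An assignment achieving 7: Tue-PM→Espinoza, Wed-AM→Mendoza, Wed-PM→Costa, Thu-AM→Costa+Espinoza, Thu-PM→Mendoza, Fri-AM→Rossi.
Loads: Costa 2/2, Espinoza 2/2, Rossi 1/2, Mendoza 2/2.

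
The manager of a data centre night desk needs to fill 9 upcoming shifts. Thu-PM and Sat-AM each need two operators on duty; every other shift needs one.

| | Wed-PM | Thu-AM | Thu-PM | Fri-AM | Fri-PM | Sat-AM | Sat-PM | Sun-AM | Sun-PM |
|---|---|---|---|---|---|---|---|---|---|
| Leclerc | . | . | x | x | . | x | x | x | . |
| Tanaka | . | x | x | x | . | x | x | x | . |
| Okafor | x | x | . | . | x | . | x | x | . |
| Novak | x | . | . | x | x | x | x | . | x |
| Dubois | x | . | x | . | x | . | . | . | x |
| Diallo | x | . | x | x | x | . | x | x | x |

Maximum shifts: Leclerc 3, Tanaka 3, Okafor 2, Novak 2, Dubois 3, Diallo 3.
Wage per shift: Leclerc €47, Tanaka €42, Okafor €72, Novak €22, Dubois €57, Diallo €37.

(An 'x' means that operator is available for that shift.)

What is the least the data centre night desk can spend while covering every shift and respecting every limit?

€422

Picking the cheapest available operator for each shift independently would cost €332, but that ignores the shift limits.
An optimal schedule: Wed-PM→Diallo, Thu-AM→Tanaka, Thu-PM→Tanaka+Leclerc, Fri-AM→Diallo, Fri-PM→Diallo, Sat-AM→Novak+Tanaka, Sat-PM→Leclerc, Sun-AM→Leclerc, Sun-PM→Novak.
Total: 37 + 42 + 42 + 47 + 37 + 37 + 22 + 42 + 47 + 47 + 22 = €422.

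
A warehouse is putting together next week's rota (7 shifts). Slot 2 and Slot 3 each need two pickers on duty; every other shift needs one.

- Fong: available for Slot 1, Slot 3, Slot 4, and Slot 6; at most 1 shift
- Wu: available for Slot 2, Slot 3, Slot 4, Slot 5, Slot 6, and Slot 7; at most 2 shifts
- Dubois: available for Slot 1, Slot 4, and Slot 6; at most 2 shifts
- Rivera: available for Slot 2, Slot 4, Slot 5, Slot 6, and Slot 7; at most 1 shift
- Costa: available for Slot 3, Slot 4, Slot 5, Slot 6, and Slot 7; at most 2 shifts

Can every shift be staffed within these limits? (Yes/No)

Total capacity is 1+2+2+1+2 = 8 but 9 worker-slots are needed — infeasible.

No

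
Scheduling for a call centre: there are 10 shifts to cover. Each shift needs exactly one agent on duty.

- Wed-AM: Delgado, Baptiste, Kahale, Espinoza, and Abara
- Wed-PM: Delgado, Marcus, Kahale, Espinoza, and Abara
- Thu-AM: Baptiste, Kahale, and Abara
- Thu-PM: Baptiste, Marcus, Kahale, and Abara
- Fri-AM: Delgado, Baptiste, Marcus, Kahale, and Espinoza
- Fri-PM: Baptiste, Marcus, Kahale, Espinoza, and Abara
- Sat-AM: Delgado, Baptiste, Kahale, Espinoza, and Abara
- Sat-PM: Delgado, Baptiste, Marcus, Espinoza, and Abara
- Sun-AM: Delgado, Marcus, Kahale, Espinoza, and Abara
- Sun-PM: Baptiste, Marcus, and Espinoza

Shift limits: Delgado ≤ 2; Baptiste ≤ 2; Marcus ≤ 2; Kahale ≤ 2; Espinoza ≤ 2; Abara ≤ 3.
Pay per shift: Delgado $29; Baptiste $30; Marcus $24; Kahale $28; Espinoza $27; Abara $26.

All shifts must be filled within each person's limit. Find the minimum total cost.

Picking the cheapest available agent for each shift independently would cost $246, but that ignores the shift limits.
An optimal schedule: Wed-AM→Abara, Wed-PM→Abara, Thu-AM→Abara, Thu-PM→Marcus, Fri-AM→Espinoza, Fri-PM→Espinoza, Sat-AM→Kahale, Sat-PM→Delgado, Sun-AM→Kahale, Sun-PM→Marcus.
Total: 26 + 26 + 26 + 24 + 27 + 27 + 28 + 29 + 28 + 24 = $265.

$265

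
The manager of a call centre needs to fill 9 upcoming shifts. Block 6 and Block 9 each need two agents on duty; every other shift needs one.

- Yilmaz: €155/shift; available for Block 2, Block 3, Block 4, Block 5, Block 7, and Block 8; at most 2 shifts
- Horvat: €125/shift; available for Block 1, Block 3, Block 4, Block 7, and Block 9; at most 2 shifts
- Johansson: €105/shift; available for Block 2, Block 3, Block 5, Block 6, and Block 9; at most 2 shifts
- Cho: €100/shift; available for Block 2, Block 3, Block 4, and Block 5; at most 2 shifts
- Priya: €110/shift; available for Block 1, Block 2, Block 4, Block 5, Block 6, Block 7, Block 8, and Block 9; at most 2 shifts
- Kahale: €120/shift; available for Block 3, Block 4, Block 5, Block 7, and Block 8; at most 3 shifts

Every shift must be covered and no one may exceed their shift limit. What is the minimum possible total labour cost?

€1240

Block 6 can only be covered by Johansson and Priya, so that assignment is forced.
Picking the cheapest available agent for each shift independently would cost €1160, but that ignores the shift limits.
An optimal schedule: Block 1→Priya, Block 2→Cho, Block 3→Cho, Block 4→Horvat, Block 5→Kahale, Block 6→Johansson+Priya, Block 7→Kahale, Block 8→Kahale, Block 9→Johansson+Horvat.
Total: 110 + 100 + 100 + 125 + 120 + 105 + 110 + 120 + 120 + 105 + 125 = €1240.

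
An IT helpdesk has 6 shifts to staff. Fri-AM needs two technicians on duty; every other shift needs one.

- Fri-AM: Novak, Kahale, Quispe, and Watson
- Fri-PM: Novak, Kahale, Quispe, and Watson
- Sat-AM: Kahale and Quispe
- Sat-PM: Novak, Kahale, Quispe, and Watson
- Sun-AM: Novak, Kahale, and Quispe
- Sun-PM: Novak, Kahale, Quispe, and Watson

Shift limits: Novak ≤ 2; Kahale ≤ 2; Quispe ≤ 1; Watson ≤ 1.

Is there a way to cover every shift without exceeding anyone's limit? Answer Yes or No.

Total capacity is 2+2+1+1 = 6 but 7 worker-slots are needed — infeasible.

No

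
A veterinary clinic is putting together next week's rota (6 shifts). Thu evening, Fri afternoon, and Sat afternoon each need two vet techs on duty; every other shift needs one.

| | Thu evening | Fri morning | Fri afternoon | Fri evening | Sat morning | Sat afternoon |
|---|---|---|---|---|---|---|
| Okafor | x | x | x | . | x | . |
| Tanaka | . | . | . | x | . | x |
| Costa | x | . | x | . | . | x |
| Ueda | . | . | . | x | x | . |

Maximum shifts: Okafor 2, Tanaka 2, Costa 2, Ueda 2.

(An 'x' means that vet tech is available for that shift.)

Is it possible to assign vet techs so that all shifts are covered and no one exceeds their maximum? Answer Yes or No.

No

Shifts {Thu evening, Fri morning, Fri afternoon} need 5 worker-slots in total, but the vet techs available for any of those shifts (Okafor and Costa) can supply at most 4 among them. So no valid schedule exists.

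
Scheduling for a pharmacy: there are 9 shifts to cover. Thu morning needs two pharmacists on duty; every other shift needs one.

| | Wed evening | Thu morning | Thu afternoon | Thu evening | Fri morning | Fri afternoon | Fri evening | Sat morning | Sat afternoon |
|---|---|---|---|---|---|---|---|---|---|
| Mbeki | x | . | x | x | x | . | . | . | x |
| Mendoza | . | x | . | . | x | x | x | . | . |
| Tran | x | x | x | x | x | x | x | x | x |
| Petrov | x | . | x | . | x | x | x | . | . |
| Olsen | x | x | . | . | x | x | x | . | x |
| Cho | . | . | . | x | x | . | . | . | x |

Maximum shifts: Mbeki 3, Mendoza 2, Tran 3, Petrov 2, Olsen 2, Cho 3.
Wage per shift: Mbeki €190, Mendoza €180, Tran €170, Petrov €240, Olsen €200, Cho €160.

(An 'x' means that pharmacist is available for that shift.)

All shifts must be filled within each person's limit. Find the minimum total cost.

€1730

Sat morning can only be covered by Tran, so that assignment is forced.
Picking the cheapest available pharmacist for each shift independently would cost €1680, but that ignores the shift limits.
An optimal schedule: Wed evening→Mbeki, Thu morning→Tran+Mendoza, Thu afternoon→Mbeki, Thu evening→Cho, Fri morning→Cho, Fri afternoon→Tran, Fri evening→Mendoza, Sat morning→Tran, Sat afternoon→Cho.
Total: 190 + 170 + 180 + 190 + 160 + 160 + 170 + 180 + 170 + 160 = €1730.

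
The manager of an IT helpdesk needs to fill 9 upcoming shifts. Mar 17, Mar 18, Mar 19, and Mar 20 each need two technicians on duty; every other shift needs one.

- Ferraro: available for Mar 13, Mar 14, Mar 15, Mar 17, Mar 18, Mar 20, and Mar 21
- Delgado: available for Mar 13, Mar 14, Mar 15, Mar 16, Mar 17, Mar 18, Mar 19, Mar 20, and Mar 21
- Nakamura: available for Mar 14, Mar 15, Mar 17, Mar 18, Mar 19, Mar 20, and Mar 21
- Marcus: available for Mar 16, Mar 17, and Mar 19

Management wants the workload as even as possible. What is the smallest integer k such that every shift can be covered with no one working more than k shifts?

With 4 technicians and 13 worker-slots to fill, someone must work at least ⌈13/4⌉ = 4 shifts, so k ≥ 4.
k = 4 works: Mar 13→Ferraro, Mar 14→Ferraro, Mar 15→Ferraro, Mar 16→Delgado, Mar 17→Nakamura+Marcus, Mar 18→Ferraro+Delgado, Mar 19→Delgado+Nakamura, Mar 20→Delgado+Nakamura, Mar 21→Nakamura.
Loads: Ferraro 4, Delgado 4, Nakamura 4, Marcus 1 — all ≤ 4.

4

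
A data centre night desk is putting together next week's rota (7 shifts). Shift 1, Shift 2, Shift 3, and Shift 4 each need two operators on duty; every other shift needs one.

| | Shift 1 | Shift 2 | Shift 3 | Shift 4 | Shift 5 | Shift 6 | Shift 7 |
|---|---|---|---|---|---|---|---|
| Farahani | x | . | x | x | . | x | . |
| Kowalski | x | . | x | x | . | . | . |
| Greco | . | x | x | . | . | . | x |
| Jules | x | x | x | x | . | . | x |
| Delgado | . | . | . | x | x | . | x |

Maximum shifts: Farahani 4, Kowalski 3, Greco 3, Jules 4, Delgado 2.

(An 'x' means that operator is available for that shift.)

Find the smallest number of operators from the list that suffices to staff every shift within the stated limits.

4

11 slots to fill and no one can take more than 4, so at least ⌈11/4⌉ = 3 operators are needed.
Shifts {Shift 1, Shift 2, Shift 5} need 5 slots, but among the operators available for them (Farahani, Kowalski, Greco, Jules, and Delgado) any 3 together supply at most 4. So 3 operators are not enough.
Farahani, Greco, Jules, and Delgado alone can cover everything: Shift 1→Farahani+Jules, Shift 2→Greco+Jules, Shift 3→Farahani+Greco, Shift 4→Farahani+Jules, Shift 5→Delgado, Shift 6→Farahani, Shift 7→Greco.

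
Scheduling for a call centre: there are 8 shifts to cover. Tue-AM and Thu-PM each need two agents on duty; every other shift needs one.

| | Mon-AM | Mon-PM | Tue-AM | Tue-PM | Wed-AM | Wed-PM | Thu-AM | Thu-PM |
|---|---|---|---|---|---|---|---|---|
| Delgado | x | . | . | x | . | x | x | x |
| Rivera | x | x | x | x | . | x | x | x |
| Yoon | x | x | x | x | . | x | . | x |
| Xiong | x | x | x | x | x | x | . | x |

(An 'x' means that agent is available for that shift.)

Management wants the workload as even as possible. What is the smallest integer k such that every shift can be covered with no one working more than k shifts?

3

With 4 agents and 10 worker-slots to fill, someone must work at least ⌈10/4⌉ = 3 shifts, so k ≥ 3.
k = 3 works: Mon-AM→Delgado, Mon-PM→Rivera, Tue-AM→Rivera+Yoon, Tue-PM→Delgado, Wed-AM→Xiong, Wed-PM→Rivera, Thu-AM→Delgado, Thu-PM→Yoon+Xiong.
Loads: Delgado 3, Rivera 3, Yoon 2, Xiong 2 — all ≤ 3.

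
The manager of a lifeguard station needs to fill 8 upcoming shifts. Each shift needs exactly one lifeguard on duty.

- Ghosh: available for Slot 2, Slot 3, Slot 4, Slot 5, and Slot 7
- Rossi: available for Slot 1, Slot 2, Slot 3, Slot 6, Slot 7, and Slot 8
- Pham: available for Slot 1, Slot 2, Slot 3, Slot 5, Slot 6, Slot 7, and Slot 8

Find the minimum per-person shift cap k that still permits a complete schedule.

3

With 3 lifeguards and 8 worker-slots to fill, someone must work at least ⌈8/3⌉ = 3 shifts, so k ≥ 3.
k = 3 works: Slot 1→Rossi, Slot 2→Ghosh, Slot 3→Pham, Slot 4→Ghosh, Slot 5→Ghosh, Slot 6→Rossi, Slot 7→Pham, Slot 8→Rossi.
Loads: Ghosh 3, Rossi 3, Pham 2 — all ≤ 3.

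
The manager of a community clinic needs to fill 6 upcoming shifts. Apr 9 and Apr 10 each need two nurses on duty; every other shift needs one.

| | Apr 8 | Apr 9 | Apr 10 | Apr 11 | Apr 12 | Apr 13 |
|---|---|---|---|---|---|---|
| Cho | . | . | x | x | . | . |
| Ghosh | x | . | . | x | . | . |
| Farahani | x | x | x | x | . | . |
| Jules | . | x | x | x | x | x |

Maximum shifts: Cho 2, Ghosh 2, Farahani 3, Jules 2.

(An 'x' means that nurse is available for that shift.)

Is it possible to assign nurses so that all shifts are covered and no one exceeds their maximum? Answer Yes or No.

No

Total capacity is 9 and 8 slots are needed, so capacity alone doesn't rule it out.
Shifts {Apr 9, Apr 12, Apr 13} need 4 worker-slots in total, but the nurses available for any of those shifts (Farahani and Jules) can supply at most 3 among them. So no valid schedule exists.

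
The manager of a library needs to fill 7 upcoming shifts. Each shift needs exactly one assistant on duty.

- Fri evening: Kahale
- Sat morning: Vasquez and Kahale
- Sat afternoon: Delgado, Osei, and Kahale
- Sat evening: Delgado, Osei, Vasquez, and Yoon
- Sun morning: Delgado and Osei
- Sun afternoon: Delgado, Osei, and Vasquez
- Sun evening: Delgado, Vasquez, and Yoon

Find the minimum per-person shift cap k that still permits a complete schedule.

2

With 5 assistants and 7 worker-slots to fill, someone must work at least ⌈7/5⌉ = 2 shifts, so k ≥ 2.
k = 2 works: Fri evening→Kahale, Sat morning→Vasquez, Sat afternoon→Delgado, Sat evening→Osei, Sun morning→Delgado, Sun afternoon→Osei, Sun evening→Vasquez.
Loads: Delgado 2, Osei 2, Vasquez 2, Kahale 1, Yoon 0 — all ≤ 2.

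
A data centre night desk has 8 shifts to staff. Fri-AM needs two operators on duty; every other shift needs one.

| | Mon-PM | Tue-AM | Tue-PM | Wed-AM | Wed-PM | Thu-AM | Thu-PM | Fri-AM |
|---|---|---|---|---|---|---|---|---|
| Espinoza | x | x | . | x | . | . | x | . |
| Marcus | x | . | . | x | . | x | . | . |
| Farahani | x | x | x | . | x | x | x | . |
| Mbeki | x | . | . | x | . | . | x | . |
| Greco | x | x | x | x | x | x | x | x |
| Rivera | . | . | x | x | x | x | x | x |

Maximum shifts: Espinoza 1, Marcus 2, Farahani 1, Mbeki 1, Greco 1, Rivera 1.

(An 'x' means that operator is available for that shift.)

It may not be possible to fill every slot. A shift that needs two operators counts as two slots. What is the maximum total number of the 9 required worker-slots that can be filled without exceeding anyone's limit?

7

Total capacity across all operators is 1+2+1+1+1+1 = 7, and 9 slots are needed, so at most 7 can be filled.
An assignment achieving 7: Mon-PM→Marcus, Tue-AM→Espinoza, Tue-PM→Farahani, Wed-AM→Mbeki, Thu-AM→Marcus, Fri-AM→Greco+Rivera.
Loads: Espinoza 1/1, Marcus 2/2, Farahani 1/1, Mbeki 1/1, Greco 1/1, Rivera 1/1.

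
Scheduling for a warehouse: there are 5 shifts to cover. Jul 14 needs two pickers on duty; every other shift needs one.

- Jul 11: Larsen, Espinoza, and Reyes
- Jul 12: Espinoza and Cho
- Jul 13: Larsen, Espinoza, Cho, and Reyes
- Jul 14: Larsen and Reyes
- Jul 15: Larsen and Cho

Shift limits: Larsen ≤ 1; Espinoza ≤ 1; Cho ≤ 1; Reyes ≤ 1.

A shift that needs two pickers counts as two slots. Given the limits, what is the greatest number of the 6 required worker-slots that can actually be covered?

Total capacity across all pickers is 1+1+1+1 = 4, and 6 slots are needed, so at most 4 can be filled.
An assignment achieving 4: Jul 12→Espinoza, Jul 14→Larsen+Reyes, Jul 15→Cho.
Loads: Larsen 1/1, Espinoza 1/1, Cho 1/1, Reyes 1/1.

4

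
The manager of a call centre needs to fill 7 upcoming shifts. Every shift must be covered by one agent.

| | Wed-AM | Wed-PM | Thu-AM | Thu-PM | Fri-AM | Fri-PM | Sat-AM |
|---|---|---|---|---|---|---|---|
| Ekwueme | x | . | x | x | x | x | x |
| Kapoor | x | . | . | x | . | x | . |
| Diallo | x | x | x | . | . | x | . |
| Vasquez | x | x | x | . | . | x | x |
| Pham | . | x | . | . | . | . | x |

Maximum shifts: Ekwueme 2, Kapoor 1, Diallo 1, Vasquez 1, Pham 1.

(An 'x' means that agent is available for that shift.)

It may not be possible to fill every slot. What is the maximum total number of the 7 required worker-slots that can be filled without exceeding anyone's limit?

6

Total capacity across all agents is 2+1+1+1+1 = 6, and 7 slots are needed, so at most 6 can be filled.
An assignment achieving 6: Wed-AM→Kapoor, Wed-PM→Diallo, Thu-AM→Vasquez, Thu-PM→Ekwueme, Fri-AM→Ekwueme, Sat-AM→Pham.
Loads: Ekwueme 2/2, Kapoor 1/1, Diallo 1/1, Vasquez 1/1, Pham 1/1.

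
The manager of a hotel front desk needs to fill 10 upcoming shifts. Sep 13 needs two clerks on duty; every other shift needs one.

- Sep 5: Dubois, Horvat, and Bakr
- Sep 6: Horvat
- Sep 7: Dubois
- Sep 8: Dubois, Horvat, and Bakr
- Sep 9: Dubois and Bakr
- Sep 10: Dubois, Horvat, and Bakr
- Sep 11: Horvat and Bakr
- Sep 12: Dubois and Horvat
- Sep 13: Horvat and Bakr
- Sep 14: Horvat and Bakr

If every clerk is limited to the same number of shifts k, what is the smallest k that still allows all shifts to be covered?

4

With 3 clerks and 11 worker-slots to fill, someone must work at least ⌈11/3⌉ = 4 shifts, so k ≥ 4.
k = 4 works: Sep 5→Dubois, Sep 6→Horvat, Sep 7→Dubois, Sep 8→Bakr, Sep 9→Dubois, Sep 10→Bakr, Sep 11→Horvat, Sep 12→Dubois, Sep 13→Horvat+Bakr, Sep 14→Horvat.
Loads: Dubois 4, Horvat 4, Bakr 3 — all ≤ 4.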